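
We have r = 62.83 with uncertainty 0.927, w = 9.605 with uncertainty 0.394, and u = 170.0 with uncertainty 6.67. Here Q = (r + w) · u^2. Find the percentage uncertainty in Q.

7.97%

Let h = r + w = 72.44. δh = √(δr² + δw²) = √(0.859 + 0.155) = 1.01, so δh/h = 0.0139.
Q is then a monomial in h, u:
δQ/Q = √((δh/h)² + (2·δu/u)²) = √(0.000193 + 0.00616) = 0.0797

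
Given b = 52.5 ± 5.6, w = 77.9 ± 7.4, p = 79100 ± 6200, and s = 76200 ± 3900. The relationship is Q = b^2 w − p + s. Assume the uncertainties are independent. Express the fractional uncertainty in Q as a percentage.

Let h = b^2·w = 2.15e+05. δh/h = √((2·δb/b)² + (1·δw/w)²) = √(0.0455 + 0.00902) = 0.234, so δh = 50100.
Q = h − p + s: δQ = √(δh² + δp² + δs²) = √(2.51e+09 + 3.84e+07 + 1.52e+07) = 50700
Q = 2.12e+05, so δQ/Q = 50700/2.12e+05 = 0.239.

23.9%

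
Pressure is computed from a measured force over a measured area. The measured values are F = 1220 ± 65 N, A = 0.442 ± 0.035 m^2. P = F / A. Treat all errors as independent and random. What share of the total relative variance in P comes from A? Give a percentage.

68.8%

(δP/P)² = (1·δF/F)² + (-1·δA/A)²
  F term: (1×0.0533)² = 0.00284
  A term: (-1×0.0792)² = 0.00627
Total = 0.00911. Share from A = 0.00627/0.00911 = 0.688.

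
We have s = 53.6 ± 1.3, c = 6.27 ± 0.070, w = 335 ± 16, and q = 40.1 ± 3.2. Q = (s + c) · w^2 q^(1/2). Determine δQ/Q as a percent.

10.6%

Let u = s + c = 59.9. δu = √(δs² + δc²) = √(1.69 + 0.00490) = 1.30, so δu/u = 0.0217.
Q is then a monomial in u, w, q:
δQ/Q = √((δu/u)² + (2·δw/w)² + (½·δq/q)²) = √(0.000473 + 0.00912 + 0.00159) = 0.106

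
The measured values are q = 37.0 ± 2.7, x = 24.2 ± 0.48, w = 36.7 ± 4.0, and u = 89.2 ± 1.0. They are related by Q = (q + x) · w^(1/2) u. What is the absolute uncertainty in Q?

2360

Let h = q + x = 61.2. δh = √(δq² + δx²) = √(7.29 + 0.230) = 2.74, so δh/h = 0.0448.
Q is then a monomial in h, w, u:
δQ/Q = √((δh/h)² + (½·δw/w)² + (1·δu/u)²) = √(0.00201 + 0.00297 + 0.000126) = 0.0714
Q = 33100, so δQ = 0.0714 × 33100 = 2360.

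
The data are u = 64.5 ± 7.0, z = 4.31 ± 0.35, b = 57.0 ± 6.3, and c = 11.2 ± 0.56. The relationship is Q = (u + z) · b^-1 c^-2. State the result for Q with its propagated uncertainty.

Let w = u + z = 68.8. δw = √(δu² + δz²) = √(49.0 + 0.122) = 7.01, so δw/w = 0.102.
Q is then a monomial in w, b, c:
δQ/Q = √((δw/w)² + (-1·δb/b)² + (-2·δc/c)²) = √(0.0104 + 0.0122 + 0.0100) = 0.181
Q = 0.00962, so δQ = 0.181 × 0.00962 = 0.00174.

0.00962 ± 0.00174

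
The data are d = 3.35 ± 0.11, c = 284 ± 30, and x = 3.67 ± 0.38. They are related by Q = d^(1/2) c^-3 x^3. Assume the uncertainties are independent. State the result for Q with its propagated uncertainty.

Since Q is a product/quotient, work with relative uncertainties:
  (½·δd/d)² = (0.5×0.0328)² = 0.000270;  (-3·δc/c)² = (-3×0.106)² = 0.100;  (3·δx/x)² = (3×0.104)² = 0.0965
δQ/Q = √(0.197) = 0.444
Q = 3.95e-06, so δQ = 0.444 × 3.95e-06 = 1.75e-06.

(3.95 ± 1.75) × 10^-6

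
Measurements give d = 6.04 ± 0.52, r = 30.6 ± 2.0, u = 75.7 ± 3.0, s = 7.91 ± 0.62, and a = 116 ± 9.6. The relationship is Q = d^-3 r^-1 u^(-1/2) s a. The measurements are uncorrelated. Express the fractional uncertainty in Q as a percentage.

29.0%

Relative error in a monomial: (δQ/Q)² = Σ (nᵢ · δxᵢ/xᵢ)².
  (-3·δd/d)² = (-3×0.0861)² = 0.0667;  (-1·δr/r)² = (-1×0.0654)² = 0.00427;  (−½·δu/u)² = (-0.5×0.0396)² = 0.000393;  (1·δs/s)² = (1×0.0784)² = 0.00614;  (1·δa/a)² = (1×0.0828)² = 0.00685
δQ/Q = √(0.0844) = 0.290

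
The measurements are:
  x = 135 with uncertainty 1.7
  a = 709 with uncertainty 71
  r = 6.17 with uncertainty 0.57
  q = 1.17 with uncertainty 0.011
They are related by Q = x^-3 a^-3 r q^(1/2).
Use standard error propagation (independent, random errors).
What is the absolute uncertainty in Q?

Relative error in a monomial: (δQ/Q)² = Σ (nᵢ · δxᵢ/xᵢ)².
  (-3·δx/x)² = (-3×0.0126)² = 0.00143;  (-3·δa/a)² = (-3×0.100)² = 0.0903;  (1·δr/r)² = (1×0.0924)² = 0.00853;  (½·δq/q)² = (0.5×0.00940)² = 2.21e-05
δQ/Q = √(0.100) = 0.317
Q = 7.61e-15, so δQ = 0.317 × 7.61e-15 = 2.41e-15.

2.41e-15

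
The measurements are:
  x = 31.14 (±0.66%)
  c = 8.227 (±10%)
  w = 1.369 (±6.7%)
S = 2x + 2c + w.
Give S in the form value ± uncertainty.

Absolute uncertainties add in quadrature for a linear combination:
  (2·δx)² = 0.169;  (2·δc)² = 2.71;  (δw)² = 0.00841
δS = √(2.88) = 1.70
S = 80.10.

80.10 ± 1.70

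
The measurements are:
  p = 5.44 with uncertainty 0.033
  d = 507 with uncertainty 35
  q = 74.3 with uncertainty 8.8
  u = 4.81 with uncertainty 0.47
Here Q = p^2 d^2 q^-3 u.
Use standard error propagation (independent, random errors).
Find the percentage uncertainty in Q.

Since Q is a product/quotient, work with relative uncertainties:
  (2·δp/p)² = (2×0.00607)² = 0.000147;  (2·δd/d)² = (2×0.0690)² = 0.0191;  (-3·δq/q)² = (-3×0.118)² = 0.126;  (1·δu/u)² = (1×0.0977)² = 0.00955
δQ/Q = √(0.155) = 0.394

39.4%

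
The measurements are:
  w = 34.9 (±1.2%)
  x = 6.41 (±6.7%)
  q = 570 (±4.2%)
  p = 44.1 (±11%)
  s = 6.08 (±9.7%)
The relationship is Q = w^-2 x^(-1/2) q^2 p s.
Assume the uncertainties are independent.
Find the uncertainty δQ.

4910

Products/powers → add relative errors in quadrature, weighted by exponent:
  (-2·δw/w)² = (-2×0.0120)² = 0.000576;  (−½·δx/x)² = (-0.5×0.0670)² = 0.00112;  (2·δq/q)² = (2×0.0420)² = 0.00706;  (1·δp/p)² = (1×0.110)² = 0.0121;  (1·δs/s)² = (1×0.0970)² = 0.00941
δQ/Q = √(0.0303) = 0.174
Q = 28200, so δQ = 0.174 × 28200 = 4910.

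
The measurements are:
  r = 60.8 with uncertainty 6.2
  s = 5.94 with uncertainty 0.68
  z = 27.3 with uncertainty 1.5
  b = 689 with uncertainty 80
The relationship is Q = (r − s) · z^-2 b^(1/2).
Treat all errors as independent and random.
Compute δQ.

Let u = r − s = 54.9. δu = √(δr² + δs²) = √(38.4 + 0.462) = 6.24, so δu/u = 0.114.
Q is then a monomial in u, z, b:
δQ/Q = √((δu/u)² + (-2·δz/z)² + (½·δb/b)²) = √(0.0129 + 0.0121 + 0.00337) = 0.168
Q = 1.93, so δQ = 0.168 × 1.93 = 0.325.

0.325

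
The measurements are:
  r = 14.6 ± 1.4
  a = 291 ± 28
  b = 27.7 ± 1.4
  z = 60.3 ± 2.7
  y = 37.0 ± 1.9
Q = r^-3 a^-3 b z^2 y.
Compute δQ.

Q is a product of powers, so relative uncertainties combine in quadrature:
  (-3·δr/r)² = (-3×0.0959)² = 0.0828;  (-3·δa/a)² = (-3×0.0962)² = 0.0833;  (1·δb/b)² = (1×0.0505)² = 0.00255;  (2·δz/z)² = (2×0.0448)² = 0.00802;  (1·δy/y)² = (1×0.0514)² = 0.00264
δQ/Q = √(0.179) = 0.423
Q = 4.86e-05, so δQ = 0.423 × 4.86e-05 = 2.06e-05.

2.06e-05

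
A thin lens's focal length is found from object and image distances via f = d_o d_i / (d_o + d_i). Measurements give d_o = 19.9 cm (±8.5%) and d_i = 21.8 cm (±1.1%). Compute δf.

∂f/∂d_o = (d_i/(d_o+d_i))² = 0.273;  ∂f/∂d_i = (d_o/(d_o+d_i))² = 0.228
δf = √((∂f/∂d_o · δd_o)² + (∂f/∂d_i · δd_i)²) = √(0.214 + 0.00298) = 0.466 cm

0.466 cm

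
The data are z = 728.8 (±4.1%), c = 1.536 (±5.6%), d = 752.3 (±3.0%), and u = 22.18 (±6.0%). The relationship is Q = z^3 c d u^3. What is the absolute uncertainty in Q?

Products/powers → add relative errors in quadrature, weighted by exponent:
  (3·δz/z)² = (3×0.0410)² = 0.0151;  (1·δc/c)² = (1×0.0560)² = 0.00314;  (1·δd/d)² = (1×0.0300)² = 0.000900;  (3·δu/u)² = (3×0.0600)² = 0.0324
δQ/Q = √(0.0516) = 0.227
Q = 4.881e+15, so δQ = 0.227 × 4.881e+15 = 1.11e+15.

1.11e+15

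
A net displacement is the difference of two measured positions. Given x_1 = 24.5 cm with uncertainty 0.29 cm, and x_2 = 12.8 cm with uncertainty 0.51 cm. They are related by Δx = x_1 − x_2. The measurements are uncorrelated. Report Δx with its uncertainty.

11.7 ± 0.587 cm

Absolute uncertainties add in quadrature for a linear combination:
  (δx_1)² = 0.0841;  (δx_2)² = 0.260
δΔx = √(0.344) = 0.587 cm
Δx = 11.7 cm.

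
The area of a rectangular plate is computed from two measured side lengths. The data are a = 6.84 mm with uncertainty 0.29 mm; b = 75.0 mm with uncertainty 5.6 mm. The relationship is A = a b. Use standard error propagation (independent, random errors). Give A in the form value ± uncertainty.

Each factor contributes (exponent × relative error)² to (δA/A)²:
  (1·δa/a)² = (1×0.0424)² = 0.00180;  (1·δb/b)² = (1×0.0747)² = 0.00558
δA/A = √(0.00737) = 0.0859
A = 513 mm^2, so δA = 0.0859 × 513 = 44.0 mm^2.

513 ± 44.0 mm^2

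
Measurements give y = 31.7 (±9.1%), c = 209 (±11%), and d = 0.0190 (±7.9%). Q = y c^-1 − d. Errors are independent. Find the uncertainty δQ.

0.0217

Let p = y·c^-1 = 0.152. δp/p = √((1·δy/y)² + (-1·δc/c)²) = √(0.00828 + 0.0121) = 0.143, so δp = 0.0217.
Q = p − d: δQ = √(δp² + δd²) = √(0.000469 + 2.25e-06) = 0.0217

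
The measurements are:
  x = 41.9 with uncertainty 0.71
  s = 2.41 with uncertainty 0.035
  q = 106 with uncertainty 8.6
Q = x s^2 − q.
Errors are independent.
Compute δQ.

Let p = x·s^2 = 243. δp/p = √((1·δx/x)² + (2·δs/s)²) = √(0.000287 + 0.000844) = 0.0336, so δp = 8.18.
Q = p − q: δQ = √(δp² + δq²) = √(67.0 + 74.0) = 11.9

11.9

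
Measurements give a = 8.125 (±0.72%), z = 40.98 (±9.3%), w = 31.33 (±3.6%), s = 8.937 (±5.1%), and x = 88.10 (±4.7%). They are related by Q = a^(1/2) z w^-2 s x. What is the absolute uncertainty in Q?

Each factor contributes (exponent × relative error)² to (δQ/Q)²:
  (½·δa/a)² = (0.5×0.00720)² = 1.3e-05;  (1·δz/z)² = (1×0.0930)² = 0.00865;  (-2·δw/w)² = (-2×0.0360)² = 0.00518;  (1·δs/s)² = (1×0.0510)² = 0.00260;  (1·δx/x)² = (1×0.0470)² = 0.00221
δQ/Q = √(0.0187) = 0.137
Q = 93.70, so δQ = 0.137 × 93.70 = 12.8.

12.8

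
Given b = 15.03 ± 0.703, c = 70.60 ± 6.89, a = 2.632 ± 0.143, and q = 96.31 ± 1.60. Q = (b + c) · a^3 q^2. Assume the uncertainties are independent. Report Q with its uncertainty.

Let u = b + c = 85.63. δu = √(δb² + δc²) = √(0.494 + 47.5) = 6.93, so δu/u = 0.0809.
Q is then a monomial in u, a, q:
δQ/Q = √((δu/u)² + (3·δa/a)² + (2·δq/q)²) = √(0.00654 + 0.0266 + 0.00110) = 0.185
Q = 1.448e+07, so δQ = 0.185 × 1.448e+07 = 2.68e+06.

(1.448 ± 0.268) × 10^7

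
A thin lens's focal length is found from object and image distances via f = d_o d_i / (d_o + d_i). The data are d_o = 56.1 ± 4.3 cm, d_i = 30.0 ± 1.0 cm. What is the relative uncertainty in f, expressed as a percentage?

∂f/∂d_o = (d_i/(d_o+d_i))² = 0.121;  ∂f/∂d_i = (d_o/(d_o+d_i))² = 0.425
δf = √((∂f/∂d_o · δd_o)² + (∂f/∂d_i · δd_i)²) = √(0.273 + 0.180) = 0.673 cm
f = 19.5 cm, so δf/f = 0.673/19.5 = 0.0344.

3.44%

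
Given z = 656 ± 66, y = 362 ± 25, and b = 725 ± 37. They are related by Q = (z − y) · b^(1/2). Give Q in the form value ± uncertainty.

7920 ± 1910

Let u = z − y = 294. δu = √(δz² + δy²) = √(4360 + 625) = 70.6, so δu/u = 0.240.
Q is then a monomial in u, b:
δQ/Q = √((δu/u)² + (½·δb/b)²) = √(0.0576 + 0.000651) = 0.241
Q = 7920, so δQ = 0.241 × 7920 = 1910.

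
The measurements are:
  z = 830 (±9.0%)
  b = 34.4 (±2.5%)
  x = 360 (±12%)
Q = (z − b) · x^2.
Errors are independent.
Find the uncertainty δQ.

2.66e+07

Let u = z − b = 796. δu = √(δz² + δb²) = √(5580 + 0.740) = 74.7, so δu/u = 0.0939.
Q is then a monomial in u, x:
δQ/Q = √((δu/u)² + (2·δx/x)²) = √(0.00882 + 0.0576) = 0.258
Q = 1.03e+08, so δQ = 0.258 × 1.03e+08 = 2.66e+07.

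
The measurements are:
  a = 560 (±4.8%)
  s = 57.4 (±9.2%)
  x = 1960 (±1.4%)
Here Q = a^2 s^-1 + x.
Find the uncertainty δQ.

Let p = a^2·s^-1 = 5460. δp/p = √((2·δa/a)² + (-1·δs/s)²) = √(0.00922 + 0.00846) = 0.133, so δp = 726.
Q = p + x: δQ = √(δp² + δx²) = √(5.28e+05 + 753) = 727

727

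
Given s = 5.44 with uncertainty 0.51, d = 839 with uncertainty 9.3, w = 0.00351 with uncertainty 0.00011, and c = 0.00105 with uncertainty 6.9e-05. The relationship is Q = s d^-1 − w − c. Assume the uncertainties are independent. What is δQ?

Let p = s·d^-1 = 0.00648. δp/p = √((1·δs/s)² + (-1·δd/d)²) = √(0.00879 + 0.000123) = 0.0944, so δp = 0.000612.
Q = p − w − c: δQ = √(δp² + δw² + δc²) = √(3.75e-07 + 1.21e-08 + 4.76e-09) = 0.000626

0.000626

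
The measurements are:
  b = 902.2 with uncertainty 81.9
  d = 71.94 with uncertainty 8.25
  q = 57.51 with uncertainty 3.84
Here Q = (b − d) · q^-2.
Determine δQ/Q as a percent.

16.6%

Let u = b − d = 830.3. δu = √(δb² + δd²) = √(6710 + 68.1) = 82.3, so δu/u = 0.0991.
Q is then a monomial in u, q:
δQ/Q = √((δu/u)² + (-2·δq/q)²) = √(0.00983 + 0.0178) = 0.166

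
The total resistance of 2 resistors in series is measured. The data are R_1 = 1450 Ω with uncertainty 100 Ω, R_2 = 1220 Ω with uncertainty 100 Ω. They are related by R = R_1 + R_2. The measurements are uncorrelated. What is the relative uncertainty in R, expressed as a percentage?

R is a linear combination, so absolute uncertainties add in quadrature:
  (δR_1)² = 10000;  (δR_2)² = 10000
δR = √(20000) = 141 Ω
R = 2670 Ω, so δR/R = 141/2670 = 0.0530.

5.30%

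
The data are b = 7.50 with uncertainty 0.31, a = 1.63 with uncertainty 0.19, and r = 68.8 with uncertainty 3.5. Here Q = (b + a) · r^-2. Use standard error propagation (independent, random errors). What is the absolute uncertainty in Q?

Let u = b + a = 9.13. δu = √(δb² + δa²) = √(0.0961 + 0.0361) = 0.364, so δu/u = 0.0398.
Q is then a monomial in u, r:
δQ/Q = √((δu/u)² + (-2·δr/r)²) = √(0.00159 + 0.0104) = 0.109
Q = 0.00193, so δQ = 0.109 × 0.00193 = 0.000211.

0.000211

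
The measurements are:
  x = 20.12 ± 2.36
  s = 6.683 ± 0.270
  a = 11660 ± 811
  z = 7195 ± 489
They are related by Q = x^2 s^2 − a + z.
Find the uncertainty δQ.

4580

Let p = x^2·s^2 = 18080. δp/p = √((2·δx/x)² + (2·δs/s)²) = √(0.0550 + 0.00653) = 0.248, so δp = 4490.
Q = p − a + z: δQ = √(δp² + δa² + δz²) = √(2.01e+07 + 6.58e+05 + 2.39e+05) = 4580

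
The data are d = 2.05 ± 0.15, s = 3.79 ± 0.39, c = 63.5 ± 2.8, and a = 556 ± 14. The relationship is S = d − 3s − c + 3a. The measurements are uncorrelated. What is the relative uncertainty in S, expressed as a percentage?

Absolute uncertainties add in quadrature for a linear combination:
  (δd)² = 0.0225;  (3·δs)² = 1.37;  (δc)² = 7.84;  (3·δa)² = 1760
δS = √(1770) = 42.1
S = 1600, so δS/S = 42.1/1600 = 0.0264.

2.64%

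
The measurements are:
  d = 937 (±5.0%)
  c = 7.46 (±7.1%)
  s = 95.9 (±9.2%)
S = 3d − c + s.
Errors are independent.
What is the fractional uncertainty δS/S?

Each term contributes (cᵢ δxᵢ)² to (δS)²:
  (3·δd)² = 19800;  (δc)² = 0.281;  (δs)² = 77.8
δS = √(19800) = 141
S = 2900, so δS/S = 141/2900 = 0.0486.

0.0486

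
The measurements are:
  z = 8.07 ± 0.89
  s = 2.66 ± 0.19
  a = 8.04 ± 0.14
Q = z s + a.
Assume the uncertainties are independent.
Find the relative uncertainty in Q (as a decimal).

0.0957

Let p = z·s = 21.5. δp/p = √((1·δz/z)² + (1·δs/s)²) = √(0.0122 + 0.00510) = 0.131, so δp = 2.82.
Q = p + a: δQ = √(δp² + δa²) = √(7.96 + 0.0196) = 2.82
Q = 29.5, so δQ/Q = 2.82/29.5 = 0.0957.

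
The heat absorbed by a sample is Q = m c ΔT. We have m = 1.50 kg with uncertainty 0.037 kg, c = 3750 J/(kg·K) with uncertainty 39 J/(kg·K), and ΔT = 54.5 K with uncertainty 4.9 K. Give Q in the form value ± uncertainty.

Each factor contributes (exponent × relative error)² to (δQ/Q)²:
  (1·δm/m)² = (1×0.0247)² = 0.000608;  (1·δc/c)² = (1×0.0104)² = 0.000108;  (1·δΔT/ΔT)² = (1×0.0899)² = 0.00808
δQ/Q = √(0.00880) = 0.0938
Q = 3.07e+05 J, so δQ = 0.0938 × 3.07e+05 = 28800 J.

(3.07 ± 0.288) × 10^5 J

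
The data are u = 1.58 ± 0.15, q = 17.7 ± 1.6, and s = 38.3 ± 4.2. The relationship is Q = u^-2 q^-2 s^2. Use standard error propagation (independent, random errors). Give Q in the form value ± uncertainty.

Each factor contributes (exponent × relative error)² to (δQ/Q)²:
  (-2·δu/u)² = (-2×0.0949)² = 0.0361;  (-2·δq/q)² = (-2×0.0904)² = 0.0327;  (2·δs/s)² = (2×0.110)² = 0.0481
δQ/Q = √(0.117) = 0.342
Q = 1.88, so δQ = 0.342 × 1.88 = 0.641.

1.88 ± 0.641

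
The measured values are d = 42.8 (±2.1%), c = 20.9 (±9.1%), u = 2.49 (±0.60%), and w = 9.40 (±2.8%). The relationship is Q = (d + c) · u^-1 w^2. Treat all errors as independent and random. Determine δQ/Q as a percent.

6.53%

Let h = d + c = 63.7. δh = √(δd² + δc²) = √(0.808 + 3.62) = 2.10, so δh/h = 0.0330.
Q is then a monomial in h, u, w:
δQ/Q = √((δh/h)² + (-1·δu/u)² + (2·δw/w)²) = √(0.00109 + 3.6e-05 + 0.00314) = 0.0653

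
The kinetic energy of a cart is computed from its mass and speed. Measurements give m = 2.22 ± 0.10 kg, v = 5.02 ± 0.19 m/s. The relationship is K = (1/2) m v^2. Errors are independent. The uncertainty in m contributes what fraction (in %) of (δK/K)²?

(δK/K)² = (1·δm/m)² + (2·δv/v)²
  m term: (1×0.0450)² = 0.00203
  v term: (2×0.0378)² = 0.00573
Total = 0.00776. Share from m = 0.00203/0.00776 = 0.262.

26.2%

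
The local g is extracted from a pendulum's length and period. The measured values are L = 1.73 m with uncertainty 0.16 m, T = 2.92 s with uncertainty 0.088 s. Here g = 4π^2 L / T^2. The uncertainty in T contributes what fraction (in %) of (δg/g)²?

(δg/g)² = (1·δL/L)² + (-2·δT/T)²
  L term: (1×0.0925)² = 0.00855
  T term: (-2×0.0301)² = 0.00363
Total = 0.0122. Share from T = 0.00363/0.0122 = 0.298.

29.8%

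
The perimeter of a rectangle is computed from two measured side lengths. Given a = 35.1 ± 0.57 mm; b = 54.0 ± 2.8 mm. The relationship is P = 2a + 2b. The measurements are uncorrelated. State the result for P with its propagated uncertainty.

P is a linear combination, so absolute uncertainties add in quadrature:
  (2·δa)² = 1.30;  (2·δb)² = 31.4
δP = √(32.7) = 5.71 mm
P = 178 mm.

178 ± 5.71 mm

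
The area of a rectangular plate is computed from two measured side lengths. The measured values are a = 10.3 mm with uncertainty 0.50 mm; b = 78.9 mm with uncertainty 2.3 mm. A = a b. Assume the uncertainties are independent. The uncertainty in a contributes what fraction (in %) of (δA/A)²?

(δA/A)² = (1·δa/a)² + (1·δb/b)²
  a term: (1×0.0485)² = 0.00236
  b term: (1×0.0292)² = 0.000850
Total = 0.00321. Share from a = 0.00236/0.00321 = 0.735.

73.5%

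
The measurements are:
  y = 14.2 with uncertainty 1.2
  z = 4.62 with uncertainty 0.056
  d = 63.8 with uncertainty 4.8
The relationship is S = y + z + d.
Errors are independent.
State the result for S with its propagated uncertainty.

Absolute uncertainties add in quadrature for a linear combination:
  (δy)² = 1.44;  (δz)² = 0.00314;  (δd)² = 23.0
δS = √(24.5) = 4.95
S = 82.6.

82.6 ± 4.95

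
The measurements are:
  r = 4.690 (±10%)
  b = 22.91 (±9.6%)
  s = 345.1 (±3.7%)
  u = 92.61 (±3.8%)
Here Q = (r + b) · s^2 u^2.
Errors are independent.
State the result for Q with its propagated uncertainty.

Let w = r + b = 27.60. δw = √(δr² + δb²) = √(0.220 + 4.84) = 2.25, so δw/w = 0.0815.
Q is then a monomial in w, s, u:
δQ/Q = √((δw/w)² + (2·δs/s)² + (2·δu/u)²) = √(0.00664 + 0.00548 + 0.00578) = 0.134
Q = 2.819e+10, so δQ = 0.134 × 2.819e+10 = 3.77e+09.

(2.819 ± 0.377) × 10^10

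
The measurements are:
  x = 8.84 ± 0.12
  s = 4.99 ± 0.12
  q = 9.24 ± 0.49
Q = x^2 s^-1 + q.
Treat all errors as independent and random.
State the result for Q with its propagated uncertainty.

24.9 ± 0.750

Let p = x^2·s^-1 = 15.7. δp/p = √((2·δx/x)² + (-1·δs/s)²) = √(0.000737 + 0.000578) = 0.0363, so δp = 0.568.
Q = p + q: δQ = √(δp² + δq²) = √(0.323 + 0.240) = 0.750
Q = 24.9.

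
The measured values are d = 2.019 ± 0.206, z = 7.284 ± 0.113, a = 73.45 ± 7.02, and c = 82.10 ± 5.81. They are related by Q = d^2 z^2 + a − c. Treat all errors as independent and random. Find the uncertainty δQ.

Let p = d^2·z^2 = 216.3. δp/p = √((2·δd/d)² + (2·δz/z)²) = √(0.0416 + 0.000963) = 0.206, so δp = 44.6.
Q = p + a − c: δQ = √(δp² + δa² + δc²) = √(1990 + 49.3 + 33.8) = 45.6

45.6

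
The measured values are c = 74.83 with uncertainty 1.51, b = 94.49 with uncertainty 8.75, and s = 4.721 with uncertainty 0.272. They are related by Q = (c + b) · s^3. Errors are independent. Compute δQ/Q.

Let u = c + b = 169.3. δu = √(δc² + δb²) = √(2.28 + 76.6) = 8.88, so δu/u = 0.0524.
Q is then a monomial in u, s:
δQ/Q = √((δu/u)² + (3·δs/s)²) = √(0.00275 + 0.0299) = 0.181

0.181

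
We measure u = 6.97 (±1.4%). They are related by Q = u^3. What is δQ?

14.2

Q ∝ u^3, so δQ/Q = |3| · δu/u = 3 × 0.0140 = 0.0420.
Q = 339, so δQ = 0.0420 × 339 = 14.2.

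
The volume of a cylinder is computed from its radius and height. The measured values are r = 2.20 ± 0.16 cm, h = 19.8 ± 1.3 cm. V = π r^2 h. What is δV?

Products/powers → add relative errors in quadrature, weighted by exponent:
  (2·δr/r)² = (2×0.0727)² = 0.0212;  (1·δh/h)² = (1×0.0657)² = 0.00431
δV/V = √(0.0255) = 0.160
V = 301 cm^3, so δV = 0.160 × 301 = 48.0 cm^3.

48.0 cm^3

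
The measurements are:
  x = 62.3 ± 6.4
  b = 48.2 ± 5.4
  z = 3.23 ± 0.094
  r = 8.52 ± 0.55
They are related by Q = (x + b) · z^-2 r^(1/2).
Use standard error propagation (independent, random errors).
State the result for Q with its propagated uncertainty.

Let u = x + b = 110. δu = √(δx² + δb²) = √(41.0 + 29.2) = 8.37, so δu/u = 0.0758.
Q is then a monomial in u, z, r:
δQ/Q = √((δu/u)² + (-2·δz/z)² + (½·δr/r)²) = √(0.00574 + 0.00339 + 0.00104) = 0.101
Q = 30.9, so δQ = 0.101 × 30.9 = 3.12.

30.9 ± 3.12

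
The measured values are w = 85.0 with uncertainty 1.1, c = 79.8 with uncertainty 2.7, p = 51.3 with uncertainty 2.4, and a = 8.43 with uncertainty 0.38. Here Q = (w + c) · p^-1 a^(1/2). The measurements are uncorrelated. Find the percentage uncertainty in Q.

Let u = w + c = 165. δu = √(δw² + δc²) = √(1.21 + 7.29) = 2.92, so δu/u = 0.0177.
Q is then a monomial in u, p, a:
δQ/Q = √((δu/u)² + (-1·δp/p)² + (½·δa/a)²) = √(0.000313 + 0.00219 + 0.000508) = 0.0549

5.49%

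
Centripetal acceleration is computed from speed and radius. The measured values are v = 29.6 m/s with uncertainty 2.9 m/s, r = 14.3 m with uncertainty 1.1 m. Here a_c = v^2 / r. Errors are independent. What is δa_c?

12.9 m/s^2

For a monomial a_c ∝ v^2, r^-1, fractional errors add in quadrature:
  (2·δv/v)² = (2×0.0980)² = 0.0384;  (-1·δr/r)² = (-1×0.0769)² = 0.00592
δa_c/a_c = √(0.0443) = 0.211
a_c = 61.3 m/s^2, so δa_c = 0.211 × 61.3 = 12.9 m/s^2.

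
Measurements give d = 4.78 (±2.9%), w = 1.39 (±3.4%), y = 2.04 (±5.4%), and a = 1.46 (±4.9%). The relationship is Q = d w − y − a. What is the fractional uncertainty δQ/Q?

0.103

Let p = d·w = 6.64. δp/p = √((1·δd/d)² + (1·δw/w)²) = √(0.000841 + 0.00116) = 0.0447, so δp = 0.297.
Q = p − y − a: δQ = √(δp² + δy² + δa²) = √(0.0882 + 0.0121 + 0.00512) = 0.325
Q = 3.14, so δQ/Q = 0.325/3.14 = 0.103.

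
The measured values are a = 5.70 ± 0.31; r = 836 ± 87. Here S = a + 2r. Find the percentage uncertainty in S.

Each term contributes (cᵢ δxᵢ)² to (δS)²:
  (δa)² = 0.0961;  (2·δr)² = 30300
δS = √(30300) = 174
S = 1680, so δS/S = 174/1680 = 0.104.

10.4%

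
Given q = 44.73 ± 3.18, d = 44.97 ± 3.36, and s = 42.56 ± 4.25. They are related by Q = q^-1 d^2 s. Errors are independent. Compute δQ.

Products/powers → add relative errors in quadrature, weighted by exponent:
  (-1·δq/q)² = (-1×0.0711)² = 0.00505;  (2·δd/d)² = (2×0.0747)² = 0.0223;  (1·δs/s)² = (1×0.0999)² = 0.00997
δQ/Q = √(0.0374) = 0.193
Q = 1924, so δQ = 0.193 × 1924 = 372.

372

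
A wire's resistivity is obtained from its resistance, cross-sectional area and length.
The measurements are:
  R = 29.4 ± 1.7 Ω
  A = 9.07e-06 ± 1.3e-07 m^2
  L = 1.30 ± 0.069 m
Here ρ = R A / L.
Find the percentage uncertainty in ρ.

Since ρ is a product/quotient, work with relative uncertainties:
  (1·δR/R)² = (1×0.0578)² = 0.00334;  (1·δA/A)² = (1×0.0143)² = 0.000205;  (-1·δL/L)² = (-1×0.0531)² = 0.00282
δρ/ρ = √(0.00637) = 0.0798

7.98%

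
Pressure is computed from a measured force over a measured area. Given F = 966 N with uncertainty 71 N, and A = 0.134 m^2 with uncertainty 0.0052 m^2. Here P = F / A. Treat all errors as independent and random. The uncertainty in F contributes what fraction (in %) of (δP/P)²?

78.2%

(δP/P)² = (1·δF/F)² + (-1·δA/A)²
  F term: (1×0.0735)² = 0.00540
  A term: (-1×0.0388)² = 0.00151
Total = 0.00691. Share from F = 0.00540/0.00691 = 0.782.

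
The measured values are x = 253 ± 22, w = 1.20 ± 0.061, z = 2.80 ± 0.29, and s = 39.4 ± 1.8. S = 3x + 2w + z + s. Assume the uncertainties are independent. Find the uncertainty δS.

66.0

S is a linear combination, so absolute uncertainties add in quadrature:
  (3·δx)² = 4360;  (2·δw)² = 0.0149;  (δz)² = 0.0841;  (δs)² = 3.24
δS = √(4360) = 66.0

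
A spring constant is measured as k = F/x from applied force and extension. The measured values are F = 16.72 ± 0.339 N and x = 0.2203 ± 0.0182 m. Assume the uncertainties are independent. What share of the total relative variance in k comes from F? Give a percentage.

5.68%

(δk/k)² = (1·δF/F)² + (-1·δx/x)²
  F term: (1×0.0203)² = 0.000411
  x term: (-1×0.0826)² = 0.00683
Total = 0.00724. Share from F = 0.000411/0.00724 = 0.0568.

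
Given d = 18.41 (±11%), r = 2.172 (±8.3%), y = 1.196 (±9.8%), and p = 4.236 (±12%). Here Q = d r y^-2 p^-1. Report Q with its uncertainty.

6.599 ± 1.77

Relative error in a monomial: (δQ/Q)² = Σ (nᵢ · δxᵢ/xᵢ)².
  (1·δd/d)² = (1×0.110)² = 0.0121;  (1·δr/r)² = (1×0.0830)² = 0.00689;  (-2·δy/y)² = (-2×0.0980)² = 0.0384;  (-1·δp/p)² = (-1×0.120)² = 0.0144
δQ/Q = √(0.0718) = 0.268
Q = 6.599, so δQ = 0.268 × 6.599 = 1.77.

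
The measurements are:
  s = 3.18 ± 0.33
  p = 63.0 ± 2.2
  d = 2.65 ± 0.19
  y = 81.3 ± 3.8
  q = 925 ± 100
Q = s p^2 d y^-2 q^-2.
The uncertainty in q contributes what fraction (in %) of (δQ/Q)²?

61.3%

(δQ/Q)² = (1·δs/s)² + (2·δp/p)² + (1·δd/d)² + (-2·δy/y)² + (-2·δq/q)²
  s term: (1×0.104)² = 0.0108
  p term: (2×0.0349)² = 0.00488
  d term: (1×0.0717)² = 0.00514
  y term: (-2×0.0467)² = 0.00874
  q term: (-2×0.108)² = 0.0467
Total = 0.0763. Share from q = 0.0467/0.0763 = 0.613.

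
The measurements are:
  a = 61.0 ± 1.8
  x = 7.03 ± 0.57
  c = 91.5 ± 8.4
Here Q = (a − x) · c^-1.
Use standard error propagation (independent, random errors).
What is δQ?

0.0579

Let u = a − x = 54.0. δu = √(δa² + δx²) = √(3.24 + 0.325) = 1.89, so δu/u = 0.0350.
Q is then a monomial in u, c:
δQ/Q = √((δu/u)² + (-1·δc/c)²) = √(0.00122 + 0.00843) = 0.0982
Q = 0.590, so δQ = 0.0982 × 0.590 = 0.0579.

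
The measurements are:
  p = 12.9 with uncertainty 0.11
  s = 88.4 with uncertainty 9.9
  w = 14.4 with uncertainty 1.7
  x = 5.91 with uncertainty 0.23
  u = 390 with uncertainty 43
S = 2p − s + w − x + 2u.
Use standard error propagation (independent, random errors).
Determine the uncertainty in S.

Sums and differences: (δS)² = Σ (cᵢ δxᵢ)².
  (2·δp)² = 0.0484;  (δs)² = 98.0;  (δw)² = 2.89;  (δx)² = 0.0529;  (2·δu)² = 7400
δS = √(7500) = 86.6

86.6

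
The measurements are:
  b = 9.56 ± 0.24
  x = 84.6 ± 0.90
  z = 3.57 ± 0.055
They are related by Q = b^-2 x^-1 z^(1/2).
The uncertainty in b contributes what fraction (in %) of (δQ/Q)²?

(δQ/Q)² = (-2·δb/b)² + (-1·δx/x)² + (½·δz/z)²
  b term: (-2×0.0251)² = 0.00252
  x term: (-1×0.0106)² = 0.000113
  z term: (0.5×0.0154)² = 5.93e-05
Total = 0.00269. Share from b = 0.00252/0.00269 = 0.936.

93.6%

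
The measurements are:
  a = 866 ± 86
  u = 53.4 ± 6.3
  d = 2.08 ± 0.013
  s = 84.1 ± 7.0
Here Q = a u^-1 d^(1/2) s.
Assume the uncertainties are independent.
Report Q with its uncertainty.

1970 ± 345

Each factor contributes (exponent × relative error)² to (δQ/Q)²:
  (1·δa/a)² = (1×0.0993)² = 0.00986;  (-1·δu/u)² = (-1×0.118)² = 0.0139;  (½·δd/d)² = (0.5×0.00625)² = 9.77e-06;  (1·δs/s)² = (1×0.0832)² = 0.00693
δQ/Q = √(0.0307) = 0.175
Q = 1970, so δQ = 0.175 × 1970 = 345.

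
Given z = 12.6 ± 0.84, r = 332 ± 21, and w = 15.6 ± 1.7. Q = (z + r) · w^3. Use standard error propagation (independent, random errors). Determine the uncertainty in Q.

Let u = z + r = 345. δu = √(δz² + δr²) = √(0.706 + 441) = 21.0, so δu/u = 0.0610.
Q is then a monomial in u, w:
δQ/Q = √((δu/u)² + (3·δw/w)²) = √(0.00372 + 0.107) = 0.333
Q = 1.31e+06, so δQ = 0.333 × 1.31e+06 = 4.35e+05.

4.35e+05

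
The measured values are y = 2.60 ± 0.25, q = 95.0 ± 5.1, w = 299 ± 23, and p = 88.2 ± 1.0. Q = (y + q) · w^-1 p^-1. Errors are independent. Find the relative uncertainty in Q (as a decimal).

Let u = y + q = 97.6. δu = √(δy² + δq²) = √(0.0625 + 26.0) = 5.11, so δu/u = 0.0523.
Q is then a monomial in u, w, p:
δQ/Q = √((δu/u)² + (-1·δw/w)² + (-1·δp/p)²) = √(0.00274 + 0.00592 + 0.000129) = 0.0937

0.0937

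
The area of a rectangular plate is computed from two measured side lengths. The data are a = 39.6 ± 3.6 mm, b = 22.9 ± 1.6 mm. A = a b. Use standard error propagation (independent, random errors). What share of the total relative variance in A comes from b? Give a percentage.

(δA/A)² = (1·δa/a)² + (1·δb/b)²
  a term: (1×0.0909)² = 0.00826
  b term: (1×0.0699)² = 0.00488
Total = 0.0131. Share from b = 0.00488/0.0131 = 0.371.

37.1%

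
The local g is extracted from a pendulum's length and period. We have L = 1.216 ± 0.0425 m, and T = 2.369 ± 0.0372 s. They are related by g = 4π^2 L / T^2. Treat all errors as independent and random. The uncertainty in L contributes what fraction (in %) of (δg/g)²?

(δg/g)² = (1·δL/L)² + (-2·δT/T)²
  L term: (1×0.0350)² = 0.00122
  T term: (-2×0.0157)² = 0.000986
Total = 0.00221. Share from L = 0.00122/0.00221 = 0.553.

55.3%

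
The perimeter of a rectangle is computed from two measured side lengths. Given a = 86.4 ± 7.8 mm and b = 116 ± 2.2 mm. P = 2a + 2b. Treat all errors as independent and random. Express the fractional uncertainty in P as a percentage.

4.00%

P is a linear combination, so absolute uncertainties add in quadrature:
  (2·δa)² = 243;  (2·δb)² = 19.4
δP = √(263) = 16.2 mm
P = 405 mm, so δP/P = 16.2/405 = 0.0400.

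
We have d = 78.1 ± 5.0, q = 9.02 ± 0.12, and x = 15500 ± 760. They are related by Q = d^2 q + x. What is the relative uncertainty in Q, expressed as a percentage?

Let p = d^2·q = 55000. δp/p = √((2·δd/d)² + (1·δq/q)²) = √(0.0164 + 0.000177) = 0.129, so δp = 7080.
Q = p + x: δQ = √(δp² + δx²) = √(5.02e+07 + 5.78e+05) = 7120
Q = 70500, so δQ/Q = 7120/70500 = 0.101.

10.1%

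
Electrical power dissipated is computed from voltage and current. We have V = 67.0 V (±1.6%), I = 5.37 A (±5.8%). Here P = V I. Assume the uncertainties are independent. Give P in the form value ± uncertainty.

Each factor contributes (exponent × relative error)² to (δP/P)²:
  (1·δV/V)² = (1×0.0160)² = 0.000256;  (1·δI/I)² = (1×0.0580)² = 0.00336
δP/P = √(0.00362) = 0.0602
P = 360 W, so δP = 0.0602 × 360 = 21.6 W.

360 ± 21.6 W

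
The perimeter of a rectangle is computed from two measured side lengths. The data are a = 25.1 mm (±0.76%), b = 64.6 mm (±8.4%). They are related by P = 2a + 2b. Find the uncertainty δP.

10.9 mm

Each term contributes (cᵢ δxᵢ)² to (δP)²:
  (2·δa)² = 0.146;  (2·δb)² = 118
δP = √(118) = 10.9 mm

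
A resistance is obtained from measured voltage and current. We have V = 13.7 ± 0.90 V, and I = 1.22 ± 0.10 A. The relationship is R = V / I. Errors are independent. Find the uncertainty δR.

1.18 Ω

For a monomial R ∝ V, I^-1, fractional errors add in quadrature:
  (1·δV/V)² = (1×0.0657)² = 0.00432;  (-1·δI/I)² = (-1×0.0820)² = 0.00672
δR/R = √(0.0110) = 0.105
R = 11.2 Ω, so δR = 0.105 × 11.2 = 1.18 Ω.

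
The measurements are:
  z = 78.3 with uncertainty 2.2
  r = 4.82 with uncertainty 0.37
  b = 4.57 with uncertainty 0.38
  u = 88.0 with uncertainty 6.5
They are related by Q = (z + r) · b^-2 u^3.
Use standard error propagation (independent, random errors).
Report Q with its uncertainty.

Let w = z + r = 83.1. δw = √(δz² + δr²) = √(4.84 + 0.137) = 2.23, so δw/w = 0.0268.
Q is then a monomial in w, b, u:
δQ/Q = √((δw/w)² + (-2·δb/b)² + (3·δu/u)²) = √(0.000720 + 0.0277 + 0.0491) = 0.278
Q = 2.71e+06, so δQ = 0.278 × 2.71e+06 = 7.55e+05.

(2.71 ± 0.755) × 10^6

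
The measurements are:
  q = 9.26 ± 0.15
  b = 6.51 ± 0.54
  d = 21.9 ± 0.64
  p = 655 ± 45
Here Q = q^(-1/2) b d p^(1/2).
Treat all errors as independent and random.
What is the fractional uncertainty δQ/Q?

Relative error in a monomial: (δQ/Q)² = Σ (nᵢ · δxᵢ/xᵢ)².
  (−½·δq/q)² = (-0.5×0.0162)² = 6.56e-05;  (1·δb/b)² = (1×0.0829)² = 0.00688;  (1·δd/d)² = (1×0.0292)² = 0.000854;  (½·δp/p)² = (0.5×0.0687)² = 0.00118
δQ/Q = √(0.00898) = 0.0948

0.0948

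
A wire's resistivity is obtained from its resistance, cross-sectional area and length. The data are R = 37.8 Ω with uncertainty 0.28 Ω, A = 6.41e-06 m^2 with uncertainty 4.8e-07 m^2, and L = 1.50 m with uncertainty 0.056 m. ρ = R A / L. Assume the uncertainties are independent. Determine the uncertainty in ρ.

Relative error in a monomial: (δρ/ρ)² = Σ (nᵢ · δxᵢ/xᵢ)².
  (1·δR/R)² = (1×0.00741)² = 5.49e-05;  (1·δA/A)² = (1×0.0749)² = 0.00561;  (-1·δL/L)² = (-1×0.0373)² = 0.00139
δρ/ρ = √(0.00706) = 0.0840
ρ = 0.000162 Ω·m, so δρ = 0.0840 × 0.000162 = 1.36e-05 Ω·m.

1.36e-05 Ω·m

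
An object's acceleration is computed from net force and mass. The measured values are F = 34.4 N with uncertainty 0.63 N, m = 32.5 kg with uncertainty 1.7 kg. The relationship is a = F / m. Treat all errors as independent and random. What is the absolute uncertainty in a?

0.0587 m/s^2

a is a product of powers, so relative uncertainties combine in quadrature:
  (1·δF/F)² = (1×0.0183)² = 0.000335;  (-1·δm/m)² = (-1×0.0523)² = 0.00274
δa/a = √(0.00307) = 0.0554
a = 1.06 m/s^2, so δa = 0.0554 × 1.06 = 0.0587 m/s^2.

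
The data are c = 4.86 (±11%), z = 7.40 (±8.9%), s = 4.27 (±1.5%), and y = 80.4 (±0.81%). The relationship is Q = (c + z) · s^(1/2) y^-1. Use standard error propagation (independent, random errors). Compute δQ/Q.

0.0701

Let u = c + z = 12.3. δu = √(δc² + δz²) = √(0.286 + 0.434) = 0.848, so δu/u = 0.0692.
Q is then a monomial in u, s, y:
δQ/Q = √((δu/u)² + (½·δs/s)² + (-1·δy/y)²) = √(0.00479 + 5.63e-05 + 6.56e-05) = 0.0701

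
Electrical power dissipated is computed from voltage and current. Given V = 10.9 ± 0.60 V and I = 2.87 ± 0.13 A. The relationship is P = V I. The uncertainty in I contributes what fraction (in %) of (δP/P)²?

40.4%

(δP/P)² = (1·δV/V)² + (1·δI/I)²
  V term: (1×0.0550)² = 0.00303
  I term: (1×0.0453)² = 0.00205
Total = 0.00508. Share from I = 0.00205/0.00508 = 0.404.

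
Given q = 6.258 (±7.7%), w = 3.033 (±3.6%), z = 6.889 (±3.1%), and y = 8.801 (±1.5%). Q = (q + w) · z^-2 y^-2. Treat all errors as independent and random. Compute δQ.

0.000220

Let u = q + w = 9.291. δu = √(δq² + δw²) = √(0.232 + 0.0119) = 0.494, so δu/u = 0.0532.
Q is then a monomial in u, z, y:
δQ/Q = √((δu/u)² + (-2·δz/z)² + (-2·δy/y)²) = √(0.00283 + 0.00384 + 0.000900) = 0.0870
Q = 0.002527, so δQ = 0.0870 × 0.002527 = 0.000220.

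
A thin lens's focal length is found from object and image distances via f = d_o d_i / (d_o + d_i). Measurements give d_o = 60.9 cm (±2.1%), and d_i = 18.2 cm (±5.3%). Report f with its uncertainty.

∂f/∂d_o = (d_i/(d_o+d_i))² = 0.0529;  ∂f/∂d_i = (d_o/(d_o+d_i))² = 0.593
δf = √((∂f/∂d_o · δd_o)² + (∂f/∂d_i · δd_i)²) = √(0.00458 + 0.327) = 0.576 cm
f = 14.0 cm.

14.0 ± 0.576 cm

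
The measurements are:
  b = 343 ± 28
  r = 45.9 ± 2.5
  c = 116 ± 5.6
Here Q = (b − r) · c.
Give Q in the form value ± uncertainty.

Let u = b − r = 297. δu = √(δb² + δr²) = √(784 + 6.25) = 28.1, so δu/u = 0.0946.
Q is then a monomial in u, c:
δQ/Q = √((δu/u)² + (1·δc/c)²) = √(0.00895 + 0.00233) = 0.106
Q = 34500, so δQ = 0.106 × 34500 = 3660.

34500 ± 3660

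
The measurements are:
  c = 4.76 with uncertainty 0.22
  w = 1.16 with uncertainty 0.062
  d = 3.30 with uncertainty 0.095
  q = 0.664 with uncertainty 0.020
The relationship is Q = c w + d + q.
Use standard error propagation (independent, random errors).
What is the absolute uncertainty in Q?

0.402

Let p = c·w = 5.52. δp/p = √((1·δc/c)² + (1·δw/w)²) = √(0.00214 + 0.00286) = 0.0707, so δp = 0.390.
Q = p + d + q: δQ = √(δp² + δd² + δq²) = √(0.152 + 0.00903 + 0.000400) = 0.402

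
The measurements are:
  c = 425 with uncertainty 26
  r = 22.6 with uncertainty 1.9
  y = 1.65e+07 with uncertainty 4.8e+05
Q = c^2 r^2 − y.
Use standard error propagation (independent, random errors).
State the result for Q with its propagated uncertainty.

(7.58 ± 1.92) × 10^7

Let p = c^2·r^2 = 9.23e+07. δp/p = √((2·δc/c)² + (2·δr/r)²) = √(0.0150 + 0.0283) = 0.208, so δp = 1.92e+07.
Q = p − y: δQ = √(δp² + δy²) = √(3.68e+14 + 2.3e+11) = 1.92e+07
Q = 7.58e+07.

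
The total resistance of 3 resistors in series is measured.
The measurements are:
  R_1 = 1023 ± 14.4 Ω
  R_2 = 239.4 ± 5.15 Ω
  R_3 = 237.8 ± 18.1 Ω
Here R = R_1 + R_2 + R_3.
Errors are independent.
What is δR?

Each term contributes (cᵢ δxᵢ)² to (δR)²:
  (δR_1)² = 207;  (δR_2)² = 26.5;  (δR_3)² = 328
δR = √(561) = 23.7 Ω

23.7 Ω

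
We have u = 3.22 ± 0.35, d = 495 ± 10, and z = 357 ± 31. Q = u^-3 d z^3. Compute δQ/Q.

0.418

For a monomial Q ∝ u^-3, d, z^3, fractional errors add in quadrature:
  (-3·δu/u)² = (-3×0.109)² = 0.106;  (1·δd/d)² = (1×0.0202)² = 0.000408;  (3·δz/z)² = (3×0.0868)² = 0.0679
δQ/Q = √(0.175) = 0.418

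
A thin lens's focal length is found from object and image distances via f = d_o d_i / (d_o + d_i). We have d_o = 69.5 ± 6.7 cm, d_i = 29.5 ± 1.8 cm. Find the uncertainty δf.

∂f/∂d_o = (d_i/(d_o+d_i))² = 0.0888;  ∂f/∂d_i = (d_o/(d_o+d_i))² = 0.493
δf = √((∂f/∂d_o · δd_o)² + (∂f/∂d_i · δd_i)²) = √(0.354 + 0.787) = 1.07 cm

1.07 cm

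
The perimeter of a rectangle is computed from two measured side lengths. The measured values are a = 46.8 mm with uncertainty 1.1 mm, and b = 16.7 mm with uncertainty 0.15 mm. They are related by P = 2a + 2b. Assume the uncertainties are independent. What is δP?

P is a linear combination, so absolute uncertainties add in quadrature:
  (2·δa)² = 4.84;  (2·δb)² = 0.0900
δP = √(4.93) = 2.22 mm

2.22 mm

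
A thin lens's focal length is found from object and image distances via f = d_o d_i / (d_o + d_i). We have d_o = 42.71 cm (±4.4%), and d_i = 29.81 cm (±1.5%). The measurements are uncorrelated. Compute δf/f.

0.0201

∂f/∂d_o = (d_i/(d_o+d_i))² = 0.169;  ∂f/∂d_i = (d_o/(d_o+d_i))² = 0.347
δf = √((∂f/∂d_o · δd_o)² + (∂f/∂d_i · δd_i)²) = √(0.101 + 0.0241) = 0.353 cm
f = 17.56 cm, so δf/f = 0.353/17.56 = 0.0201.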